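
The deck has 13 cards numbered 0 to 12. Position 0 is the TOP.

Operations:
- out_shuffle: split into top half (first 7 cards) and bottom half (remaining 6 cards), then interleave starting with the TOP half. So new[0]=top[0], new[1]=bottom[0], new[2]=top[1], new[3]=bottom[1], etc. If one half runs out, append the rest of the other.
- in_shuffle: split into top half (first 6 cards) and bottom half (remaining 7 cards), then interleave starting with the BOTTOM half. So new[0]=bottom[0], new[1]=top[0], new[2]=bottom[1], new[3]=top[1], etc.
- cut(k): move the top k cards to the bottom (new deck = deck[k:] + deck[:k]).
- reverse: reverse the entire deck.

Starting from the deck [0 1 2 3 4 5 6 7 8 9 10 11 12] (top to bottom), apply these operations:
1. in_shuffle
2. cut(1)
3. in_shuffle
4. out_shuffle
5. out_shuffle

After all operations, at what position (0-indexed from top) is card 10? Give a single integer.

Answer: 8

Derivation:
After op 1 (in_shuffle): [6 0 7 1 8 2 9 3 10 4 11 5 12]
After op 2 (cut(1)): [0 7 1 8 2 9 3 10 4 11 5 12 6]
After op 3 (in_shuffle): [3 0 10 7 4 1 11 8 5 2 12 9 6]
After op 4 (out_shuffle): [3 8 0 5 10 2 7 12 4 9 1 6 11]
After op 5 (out_shuffle): [3 12 8 4 0 9 5 1 10 6 2 11 7]
Card 10 is at position 8.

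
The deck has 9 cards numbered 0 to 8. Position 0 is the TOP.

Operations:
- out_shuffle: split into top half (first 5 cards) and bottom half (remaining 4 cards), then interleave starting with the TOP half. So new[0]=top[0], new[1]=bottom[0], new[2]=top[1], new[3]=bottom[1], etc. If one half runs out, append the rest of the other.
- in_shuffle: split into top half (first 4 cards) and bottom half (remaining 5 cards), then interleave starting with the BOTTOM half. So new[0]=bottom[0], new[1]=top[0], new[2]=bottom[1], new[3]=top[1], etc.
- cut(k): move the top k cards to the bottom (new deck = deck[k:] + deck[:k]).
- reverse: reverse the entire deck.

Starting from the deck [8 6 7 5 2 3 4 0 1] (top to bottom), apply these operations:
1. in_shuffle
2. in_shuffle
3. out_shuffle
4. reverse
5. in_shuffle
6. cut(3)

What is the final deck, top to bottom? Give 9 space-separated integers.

After op 1 (in_shuffle): [2 8 3 6 4 7 0 5 1]
After op 2 (in_shuffle): [4 2 7 8 0 3 5 6 1]
After op 3 (out_shuffle): [4 3 2 5 7 6 8 1 0]
After op 4 (reverse): [0 1 8 6 7 5 2 3 4]
After op 5 (in_shuffle): [7 0 5 1 2 8 3 6 4]
After op 6 (cut(3)): [1 2 8 3 6 4 7 0 5]

Answer: 1 2 8 3 6 4 7 0 5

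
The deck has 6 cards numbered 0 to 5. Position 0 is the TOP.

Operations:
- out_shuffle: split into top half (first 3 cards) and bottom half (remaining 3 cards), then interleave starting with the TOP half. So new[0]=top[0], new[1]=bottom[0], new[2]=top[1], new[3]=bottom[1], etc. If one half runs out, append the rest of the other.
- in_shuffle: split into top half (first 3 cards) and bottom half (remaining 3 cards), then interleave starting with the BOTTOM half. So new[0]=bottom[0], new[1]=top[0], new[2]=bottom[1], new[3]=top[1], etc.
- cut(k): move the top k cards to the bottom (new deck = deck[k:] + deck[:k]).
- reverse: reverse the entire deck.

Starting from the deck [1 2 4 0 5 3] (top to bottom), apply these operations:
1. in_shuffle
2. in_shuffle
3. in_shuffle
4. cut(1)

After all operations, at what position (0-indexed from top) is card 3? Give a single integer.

Answer: 4

Derivation:
After op 1 (in_shuffle): [0 1 5 2 3 4]
After op 2 (in_shuffle): [2 0 3 1 4 5]
After op 3 (in_shuffle): [1 2 4 0 5 3]
After op 4 (cut(1)): [2 4 0 5 3 1]
Card 3 is at position 4.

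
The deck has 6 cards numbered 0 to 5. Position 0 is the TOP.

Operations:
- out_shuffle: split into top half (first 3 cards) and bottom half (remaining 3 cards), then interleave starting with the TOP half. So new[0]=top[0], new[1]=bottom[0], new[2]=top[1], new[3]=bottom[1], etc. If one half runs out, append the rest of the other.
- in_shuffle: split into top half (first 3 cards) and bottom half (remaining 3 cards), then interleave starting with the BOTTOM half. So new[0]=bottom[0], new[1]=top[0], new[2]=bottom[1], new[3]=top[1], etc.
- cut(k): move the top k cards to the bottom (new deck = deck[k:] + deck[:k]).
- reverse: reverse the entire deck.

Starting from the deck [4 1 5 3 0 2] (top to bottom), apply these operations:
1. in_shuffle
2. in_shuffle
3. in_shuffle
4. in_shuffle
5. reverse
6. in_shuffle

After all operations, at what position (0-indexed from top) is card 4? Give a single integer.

Answer: 2

Derivation:
After op 1 (in_shuffle): [3 4 0 1 2 5]
After op 2 (in_shuffle): [1 3 2 4 5 0]
After op 3 (in_shuffle): [4 1 5 3 0 2]
After op 4 (in_shuffle): [3 4 0 1 2 5]
After op 5 (reverse): [5 2 1 0 4 3]
After op 6 (in_shuffle): [0 5 4 2 3 1]
Card 4 is at position 2.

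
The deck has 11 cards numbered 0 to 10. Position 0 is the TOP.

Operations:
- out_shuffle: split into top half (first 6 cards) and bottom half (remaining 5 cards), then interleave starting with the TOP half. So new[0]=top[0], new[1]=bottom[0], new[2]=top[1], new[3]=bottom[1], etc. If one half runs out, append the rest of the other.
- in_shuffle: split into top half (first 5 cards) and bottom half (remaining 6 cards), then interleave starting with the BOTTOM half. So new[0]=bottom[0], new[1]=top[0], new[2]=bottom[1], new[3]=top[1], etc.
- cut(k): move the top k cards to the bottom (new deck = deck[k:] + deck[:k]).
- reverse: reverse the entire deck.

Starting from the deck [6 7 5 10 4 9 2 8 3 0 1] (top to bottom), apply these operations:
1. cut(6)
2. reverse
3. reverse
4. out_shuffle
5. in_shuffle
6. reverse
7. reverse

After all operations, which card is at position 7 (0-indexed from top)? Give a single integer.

Answer: 5

Derivation:
After op 1 (cut(6)): [2 8 3 0 1 6 7 5 10 4 9]
After op 2 (reverse): [9 4 10 5 7 6 1 0 3 8 2]
After op 3 (reverse): [2 8 3 0 1 6 7 5 10 4 9]
After op 4 (out_shuffle): [2 7 8 5 3 10 0 4 1 9 6]
After op 5 (in_shuffle): [10 2 0 7 4 8 1 5 9 3 6]
After op 6 (reverse): [6 3 9 5 1 8 4 7 0 2 10]
After op 7 (reverse): [10 2 0 7 4 8 1 5 9 3 6]
Position 7: card 5.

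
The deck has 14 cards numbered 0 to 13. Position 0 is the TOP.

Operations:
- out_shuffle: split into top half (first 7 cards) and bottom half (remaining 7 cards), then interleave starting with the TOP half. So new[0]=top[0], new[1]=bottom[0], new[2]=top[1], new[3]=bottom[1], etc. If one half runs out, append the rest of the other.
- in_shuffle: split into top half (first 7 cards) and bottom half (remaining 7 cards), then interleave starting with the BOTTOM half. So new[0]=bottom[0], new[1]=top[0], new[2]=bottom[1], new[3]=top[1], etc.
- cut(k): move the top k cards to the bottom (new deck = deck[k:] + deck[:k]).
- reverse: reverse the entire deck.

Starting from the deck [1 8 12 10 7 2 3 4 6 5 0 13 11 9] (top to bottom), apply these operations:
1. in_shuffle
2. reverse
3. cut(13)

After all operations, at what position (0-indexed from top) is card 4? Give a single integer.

Answer: 0

Derivation:
After op 1 (in_shuffle): [4 1 6 8 5 12 0 10 13 7 11 2 9 3]
After op 2 (reverse): [3 9 2 11 7 13 10 0 12 5 8 6 1 4]
After op 3 (cut(13)): [4 3 9 2 11 7 13 10 0 12 5 8 6 1]
Card 4 is at position 0.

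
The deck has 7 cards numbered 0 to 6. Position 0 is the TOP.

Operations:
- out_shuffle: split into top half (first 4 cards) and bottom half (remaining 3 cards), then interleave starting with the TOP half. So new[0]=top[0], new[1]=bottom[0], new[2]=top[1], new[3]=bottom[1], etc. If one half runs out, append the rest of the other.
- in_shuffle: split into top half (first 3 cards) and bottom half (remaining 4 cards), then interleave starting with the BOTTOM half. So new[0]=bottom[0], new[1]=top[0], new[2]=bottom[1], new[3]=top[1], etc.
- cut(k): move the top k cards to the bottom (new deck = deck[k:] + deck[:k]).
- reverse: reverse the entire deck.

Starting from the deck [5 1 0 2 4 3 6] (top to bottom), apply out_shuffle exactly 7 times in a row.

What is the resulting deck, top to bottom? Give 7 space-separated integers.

After op 1 (out_shuffle): [5 4 1 3 0 6 2]
After op 2 (out_shuffle): [5 0 4 6 1 2 3]
After op 3 (out_shuffle): [5 1 0 2 4 3 6]
After op 4 (out_shuffle): [5 4 1 3 0 6 2]
After op 5 (out_shuffle): [5 0 4 6 1 2 3]
After op 6 (out_shuffle): [5 1 0 2 4 3 6]
After op 7 (out_shuffle): [5 4 1 3 0 6 2]

Answer: 5 4 1 3 0 6 2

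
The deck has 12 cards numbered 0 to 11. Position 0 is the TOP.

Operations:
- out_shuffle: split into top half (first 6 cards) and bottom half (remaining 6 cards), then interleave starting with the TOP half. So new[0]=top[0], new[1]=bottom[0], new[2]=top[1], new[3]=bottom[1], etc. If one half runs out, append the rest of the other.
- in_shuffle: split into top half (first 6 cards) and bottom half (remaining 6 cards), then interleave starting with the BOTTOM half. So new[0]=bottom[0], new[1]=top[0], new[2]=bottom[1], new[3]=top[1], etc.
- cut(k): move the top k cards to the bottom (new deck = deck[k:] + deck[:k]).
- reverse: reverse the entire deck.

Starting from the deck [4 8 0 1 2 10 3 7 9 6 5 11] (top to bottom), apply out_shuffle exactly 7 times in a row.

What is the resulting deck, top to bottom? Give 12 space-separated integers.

Answer: 4 9 10 0 5 7 2 8 6 3 1 11

Derivation:
After op 1 (out_shuffle): [4 3 8 7 0 9 1 6 2 5 10 11]
After op 2 (out_shuffle): [4 1 3 6 8 2 7 5 0 10 9 11]
After op 3 (out_shuffle): [4 7 1 5 3 0 6 10 8 9 2 11]
After op 4 (out_shuffle): [4 6 7 10 1 8 5 9 3 2 0 11]
After op 5 (out_shuffle): [4 5 6 9 7 3 10 2 1 0 8 11]
After op 6 (out_shuffle): [4 10 5 2 6 1 9 0 7 8 3 11]
After op 7 (out_shuffle): [4 9 10 0 5 7 2 8 6 3 1 11]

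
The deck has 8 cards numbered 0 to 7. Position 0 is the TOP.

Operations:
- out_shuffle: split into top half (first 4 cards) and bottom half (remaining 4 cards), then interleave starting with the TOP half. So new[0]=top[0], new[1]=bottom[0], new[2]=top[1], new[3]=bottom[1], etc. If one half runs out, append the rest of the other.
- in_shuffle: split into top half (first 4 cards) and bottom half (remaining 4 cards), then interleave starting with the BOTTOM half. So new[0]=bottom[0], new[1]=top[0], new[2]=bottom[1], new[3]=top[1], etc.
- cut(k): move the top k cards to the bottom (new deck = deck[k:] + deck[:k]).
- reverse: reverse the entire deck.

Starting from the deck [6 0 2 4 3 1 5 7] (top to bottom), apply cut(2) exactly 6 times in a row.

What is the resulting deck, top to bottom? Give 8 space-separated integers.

After op 1 (cut(2)): [2 4 3 1 5 7 6 0]
After op 2 (cut(2)): [3 1 5 7 6 0 2 4]
After op 3 (cut(2)): [5 7 6 0 2 4 3 1]
After op 4 (cut(2)): [6 0 2 4 3 1 5 7]
After op 5 (cut(2)): [2 4 3 1 5 7 6 0]
After op 6 (cut(2)): [3 1 5 7 6 0 2 4]

Answer: 3 1 5 7 6 0 2 4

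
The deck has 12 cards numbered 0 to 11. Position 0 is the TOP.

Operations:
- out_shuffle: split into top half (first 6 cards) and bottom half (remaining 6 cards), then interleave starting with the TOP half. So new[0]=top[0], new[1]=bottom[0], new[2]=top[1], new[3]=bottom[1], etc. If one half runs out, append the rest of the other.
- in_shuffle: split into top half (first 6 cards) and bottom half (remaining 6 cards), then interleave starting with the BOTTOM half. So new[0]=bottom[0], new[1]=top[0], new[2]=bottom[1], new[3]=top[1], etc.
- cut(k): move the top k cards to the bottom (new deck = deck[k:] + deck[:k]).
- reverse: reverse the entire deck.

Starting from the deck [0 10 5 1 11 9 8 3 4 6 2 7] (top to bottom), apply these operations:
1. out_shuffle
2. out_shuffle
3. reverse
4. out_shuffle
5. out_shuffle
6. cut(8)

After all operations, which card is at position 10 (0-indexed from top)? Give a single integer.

After op 1 (out_shuffle): [0 8 10 3 5 4 1 6 11 2 9 7]
After op 2 (out_shuffle): [0 1 8 6 10 11 3 2 5 9 4 7]
After op 3 (reverse): [7 4 9 5 2 3 11 10 6 8 1 0]
After op 4 (out_shuffle): [7 11 4 10 9 6 5 8 2 1 3 0]
After op 5 (out_shuffle): [7 5 11 8 4 2 10 1 9 3 6 0]
After op 6 (cut(8)): [9 3 6 0 7 5 11 8 4 2 10 1]
Position 10: card 10.

Answer: 10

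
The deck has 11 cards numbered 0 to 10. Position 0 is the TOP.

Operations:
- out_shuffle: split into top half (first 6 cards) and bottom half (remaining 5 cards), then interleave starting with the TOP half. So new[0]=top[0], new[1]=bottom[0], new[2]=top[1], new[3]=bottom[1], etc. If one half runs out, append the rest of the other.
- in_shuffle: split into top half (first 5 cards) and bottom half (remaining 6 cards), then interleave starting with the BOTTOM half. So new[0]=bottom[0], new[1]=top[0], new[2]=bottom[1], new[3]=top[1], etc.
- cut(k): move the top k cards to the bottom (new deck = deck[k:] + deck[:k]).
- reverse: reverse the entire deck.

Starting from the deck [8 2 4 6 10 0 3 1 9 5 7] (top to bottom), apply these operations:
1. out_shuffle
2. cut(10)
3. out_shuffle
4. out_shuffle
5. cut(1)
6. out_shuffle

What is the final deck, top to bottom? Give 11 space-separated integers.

After op 1 (out_shuffle): [8 3 2 1 4 9 6 5 10 7 0]
After op 2 (cut(10)): [0 8 3 2 1 4 9 6 5 10 7]
After op 3 (out_shuffle): [0 9 8 6 3 5 2 10 1 7 4]
After op 4 (out_shuffle): [0 2 9 10 8 1 6 7 3 4 5]
After op 5 (cut(1)): [2 9 10 8 1 6 7 3 4 5 0]
After op 6 (out_shuffle): [2 7 9 3 10 4 8 5 1 0 6]

Answer: 2 7 9 3 10 4 8 5 1 0 6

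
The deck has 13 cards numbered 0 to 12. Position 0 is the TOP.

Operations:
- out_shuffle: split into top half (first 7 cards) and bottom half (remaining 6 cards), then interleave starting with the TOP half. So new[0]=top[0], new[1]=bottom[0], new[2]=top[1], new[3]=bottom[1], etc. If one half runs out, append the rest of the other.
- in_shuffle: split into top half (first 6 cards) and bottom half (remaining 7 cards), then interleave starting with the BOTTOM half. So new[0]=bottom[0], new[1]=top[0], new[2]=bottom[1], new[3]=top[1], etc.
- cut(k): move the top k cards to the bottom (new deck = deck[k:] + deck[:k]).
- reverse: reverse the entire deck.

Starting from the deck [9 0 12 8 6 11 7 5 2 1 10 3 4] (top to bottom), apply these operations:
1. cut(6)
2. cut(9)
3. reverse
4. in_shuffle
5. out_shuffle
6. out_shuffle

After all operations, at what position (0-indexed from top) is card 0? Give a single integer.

Answer: 4

Derivation:
After op 1 (cut(6)): [7 5 2 1 10 3 4 9 0 12 8 6 11]
After op 2 (cut(9)): [12 8 6 11 7 5 2 1 10 3 4 9 0]
After op 3 (reverse): [0 9 4 3 10 1 2 5 7 11 6 8 12]
After op 4 (in_shuffle): [2 0 5 9 7 4 11 3 6 10 8 1 12]
After op 5 (out_shuffle): [2 3 0 6 5 10 9 8 7 1 4 12 11]
After op 6 (out_shuffle): [2 8 3 7 0 1 6 4 5 12 10 11 9]
Card 0 is at position 4.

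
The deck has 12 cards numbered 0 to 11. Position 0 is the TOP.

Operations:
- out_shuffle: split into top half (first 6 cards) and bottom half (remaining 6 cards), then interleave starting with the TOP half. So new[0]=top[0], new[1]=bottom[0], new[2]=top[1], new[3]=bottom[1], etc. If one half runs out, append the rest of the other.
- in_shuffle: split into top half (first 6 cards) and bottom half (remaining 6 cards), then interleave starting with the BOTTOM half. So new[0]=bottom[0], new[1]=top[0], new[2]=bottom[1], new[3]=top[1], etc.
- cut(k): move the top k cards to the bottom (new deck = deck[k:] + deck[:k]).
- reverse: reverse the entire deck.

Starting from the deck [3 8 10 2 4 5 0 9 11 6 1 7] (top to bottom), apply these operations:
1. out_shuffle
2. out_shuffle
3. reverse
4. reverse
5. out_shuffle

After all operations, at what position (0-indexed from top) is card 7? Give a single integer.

After op 1 (out_shuffle): [3 0 8 9 10 11 2 6 4 1 5 7]
After op 2 (out_shuffle): [3 2 0 6 8 4 9 1 10 5 11 7]
After op 3 (reverse): [7 11 5 10 1 9 4 8 6 0 2 3]
After op 4 (reverse): [3 2 0 6 8 4 9 1 10 5 11 7]
After op 5 (out_shuffle): [3 9 2 1 0 10 6 5 8 11 4 7]
Card 7 is at position 11.

Answer: 11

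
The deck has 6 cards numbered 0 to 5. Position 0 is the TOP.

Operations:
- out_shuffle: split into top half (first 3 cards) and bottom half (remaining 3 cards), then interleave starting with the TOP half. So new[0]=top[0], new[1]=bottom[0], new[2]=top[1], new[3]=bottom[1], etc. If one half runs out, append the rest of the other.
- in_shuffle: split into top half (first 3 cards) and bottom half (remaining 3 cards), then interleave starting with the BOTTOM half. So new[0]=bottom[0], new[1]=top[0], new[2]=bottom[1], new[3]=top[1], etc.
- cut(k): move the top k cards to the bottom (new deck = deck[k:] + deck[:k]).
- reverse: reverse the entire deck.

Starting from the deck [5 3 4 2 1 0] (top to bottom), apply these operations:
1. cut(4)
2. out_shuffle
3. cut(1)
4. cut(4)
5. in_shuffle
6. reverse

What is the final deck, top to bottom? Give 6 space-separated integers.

After op 1 (cut(4)): [1 0 5 3 4 2]
After op 2 (out_shuffle): [1 3 0 4 5 2]
After op 3 (cut(1)): [3 0 4 5 2 1]
After op 4 (cut(4)): [2 1 3 0 4 5]
After op 5 (in_shuffle): [0 2 4 1 5 3]
After op 6 (reverse): [3 5 1 4 2 0]

Answer: 3 5 1 4 2 0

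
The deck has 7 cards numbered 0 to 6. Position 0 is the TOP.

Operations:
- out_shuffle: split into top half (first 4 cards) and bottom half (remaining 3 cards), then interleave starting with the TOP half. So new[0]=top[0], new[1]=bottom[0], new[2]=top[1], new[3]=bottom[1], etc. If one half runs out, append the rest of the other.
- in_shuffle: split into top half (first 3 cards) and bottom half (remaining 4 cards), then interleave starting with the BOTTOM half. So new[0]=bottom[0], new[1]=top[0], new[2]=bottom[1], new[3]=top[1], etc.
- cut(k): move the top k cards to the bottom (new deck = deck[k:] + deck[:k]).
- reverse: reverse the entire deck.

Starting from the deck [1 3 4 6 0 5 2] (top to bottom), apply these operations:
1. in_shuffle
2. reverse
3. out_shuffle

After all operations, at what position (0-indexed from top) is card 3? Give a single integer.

After op 1 (in_shuffle): [6 1 0 3 5 4 2]
After op 2 (reverse): [2 4 5 3 0 1 6]
After op 3 (out_shuffle): [2 0 4 1 5 6 3]
Card 3 is at position 6.

Answer: 6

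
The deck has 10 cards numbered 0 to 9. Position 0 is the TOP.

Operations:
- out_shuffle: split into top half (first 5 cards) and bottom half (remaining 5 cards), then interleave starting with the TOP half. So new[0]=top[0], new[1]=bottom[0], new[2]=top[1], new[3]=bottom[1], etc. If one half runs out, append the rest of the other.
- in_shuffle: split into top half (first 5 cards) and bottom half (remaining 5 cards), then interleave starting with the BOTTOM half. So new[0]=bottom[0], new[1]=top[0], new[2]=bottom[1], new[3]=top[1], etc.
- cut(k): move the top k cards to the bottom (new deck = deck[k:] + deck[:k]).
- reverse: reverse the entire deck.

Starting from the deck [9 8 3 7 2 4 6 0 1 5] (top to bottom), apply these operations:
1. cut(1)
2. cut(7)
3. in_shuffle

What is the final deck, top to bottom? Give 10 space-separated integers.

Answer: 7 1 2 5 4 9 6 8 0 3

Derivation:
After op 1 (cut(1)): [8 3 7 2 4 6 0 1 5 9]
After op 2 (cut(7)): [1 5 9 8 3 7 2 4 6 0]
After op 3 (in_shuffle): [7 1 2 5 4 9 6 8 0 3]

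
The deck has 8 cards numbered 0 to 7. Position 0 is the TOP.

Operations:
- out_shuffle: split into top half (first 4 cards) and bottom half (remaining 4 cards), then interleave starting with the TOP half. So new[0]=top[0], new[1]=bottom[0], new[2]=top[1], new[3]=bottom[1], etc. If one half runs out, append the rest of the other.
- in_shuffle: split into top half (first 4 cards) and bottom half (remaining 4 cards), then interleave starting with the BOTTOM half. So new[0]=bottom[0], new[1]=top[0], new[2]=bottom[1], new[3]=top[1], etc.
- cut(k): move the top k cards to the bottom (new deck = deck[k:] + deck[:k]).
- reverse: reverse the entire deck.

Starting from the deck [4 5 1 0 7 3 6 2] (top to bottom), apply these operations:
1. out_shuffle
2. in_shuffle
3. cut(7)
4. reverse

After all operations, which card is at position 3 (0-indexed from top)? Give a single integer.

After op 1 (out_shuffle): [4 7 5 3 1 6 0 2]
After op 2 (in_shuffle): [1 4 6 7 0 5 2 3]
After op 3 (cut(7)): [3 1 4 6 7 0 5 2]
After op 4 (reverse): [2 5 0 7 6 4 1 3]
Position 3: card 7.

Answer: 7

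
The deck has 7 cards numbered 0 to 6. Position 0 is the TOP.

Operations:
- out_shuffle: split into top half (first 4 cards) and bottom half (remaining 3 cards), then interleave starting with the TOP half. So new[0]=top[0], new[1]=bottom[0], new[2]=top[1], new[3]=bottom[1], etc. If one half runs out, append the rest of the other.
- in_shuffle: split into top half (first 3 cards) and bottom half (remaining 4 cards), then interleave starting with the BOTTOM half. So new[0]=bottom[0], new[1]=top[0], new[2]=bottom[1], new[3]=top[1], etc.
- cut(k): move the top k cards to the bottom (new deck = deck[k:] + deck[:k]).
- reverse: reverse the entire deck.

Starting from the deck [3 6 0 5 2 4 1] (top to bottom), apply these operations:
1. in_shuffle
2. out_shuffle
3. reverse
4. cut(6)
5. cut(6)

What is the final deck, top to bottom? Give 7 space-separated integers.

After op 1 (in_shuffle): [5 3 2 6 4 0 1]
After op 2 (out_shuffle): [5 4 3 0 2 1 6]
After op 3 (reverse): [6 1 2 0 3 4 5]
After op 4 (cut(6)): [5 6 1 2 0 3 4]
After op 5 (cut(6)): [4 5 6 1 2 0 3]

Answer: 4 5 6 1 2 0 3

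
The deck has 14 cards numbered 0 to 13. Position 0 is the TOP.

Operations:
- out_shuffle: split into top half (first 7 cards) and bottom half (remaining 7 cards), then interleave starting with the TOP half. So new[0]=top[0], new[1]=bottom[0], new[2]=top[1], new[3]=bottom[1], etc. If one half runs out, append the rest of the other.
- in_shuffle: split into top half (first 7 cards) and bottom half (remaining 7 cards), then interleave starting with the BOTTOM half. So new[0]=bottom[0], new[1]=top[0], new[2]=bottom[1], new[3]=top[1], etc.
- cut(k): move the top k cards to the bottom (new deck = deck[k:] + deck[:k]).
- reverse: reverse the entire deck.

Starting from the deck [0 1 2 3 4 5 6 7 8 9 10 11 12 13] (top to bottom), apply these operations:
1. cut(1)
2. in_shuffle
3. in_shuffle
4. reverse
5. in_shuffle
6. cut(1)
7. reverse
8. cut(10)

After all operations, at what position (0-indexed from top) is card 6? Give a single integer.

After op 1 (cut(1)): [1 2 3 4 5 6 7 8 9 10 11 12 13 0]
After op 2 (in_shuffle): [8 1 9 2 10 3 11 4 12 5 13 6 0 7]
After op 3 (in_shuffle): [4 8 12 1 5 9 13 2 6 10 0 3 7 11]
After op 4 (reverse): [11 7 3 0 10 6 2 13 9 5 1 12 8 4]
After op 5 (in_shuffle): [13 11 9 7 5 3 1 0 12 10 8 6 4 2]
After op 6 (cut(1)): [11 9 7 5 3 1 0 12 10 8 6 4 2 13]
After op 7 (reverse): [13 2 4 6 8 10 12 0 1 3 5 7 9 11]
After op 8 (cut(10)): [5 7 9 11 13 2 4 6 8 10 12 0 1 3]
Card 6 is at position 7.

Answer: 7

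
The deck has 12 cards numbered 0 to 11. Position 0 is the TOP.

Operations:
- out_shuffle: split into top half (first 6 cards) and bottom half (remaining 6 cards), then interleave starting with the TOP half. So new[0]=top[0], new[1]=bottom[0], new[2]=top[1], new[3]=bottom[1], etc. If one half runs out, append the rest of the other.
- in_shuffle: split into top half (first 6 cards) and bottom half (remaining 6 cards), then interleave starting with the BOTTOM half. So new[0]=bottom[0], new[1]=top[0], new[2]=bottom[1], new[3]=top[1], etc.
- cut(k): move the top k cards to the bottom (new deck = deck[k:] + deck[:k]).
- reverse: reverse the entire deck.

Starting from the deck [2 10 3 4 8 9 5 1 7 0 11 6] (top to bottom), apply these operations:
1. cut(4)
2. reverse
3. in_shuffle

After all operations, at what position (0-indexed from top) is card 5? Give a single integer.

Answer: 6

Derivation:
After op 1 (cut(4)): [8 9 5 1 7 0 11 6 2 10 3 4]
After op 2 (reverse): [4 3 10 2 6 11 0 7 1 5 9 8]
After op 3 (in_shuffle): [0 4 7 3 1 10 5 2 9 6 8 11]
Card 5 is at position 6.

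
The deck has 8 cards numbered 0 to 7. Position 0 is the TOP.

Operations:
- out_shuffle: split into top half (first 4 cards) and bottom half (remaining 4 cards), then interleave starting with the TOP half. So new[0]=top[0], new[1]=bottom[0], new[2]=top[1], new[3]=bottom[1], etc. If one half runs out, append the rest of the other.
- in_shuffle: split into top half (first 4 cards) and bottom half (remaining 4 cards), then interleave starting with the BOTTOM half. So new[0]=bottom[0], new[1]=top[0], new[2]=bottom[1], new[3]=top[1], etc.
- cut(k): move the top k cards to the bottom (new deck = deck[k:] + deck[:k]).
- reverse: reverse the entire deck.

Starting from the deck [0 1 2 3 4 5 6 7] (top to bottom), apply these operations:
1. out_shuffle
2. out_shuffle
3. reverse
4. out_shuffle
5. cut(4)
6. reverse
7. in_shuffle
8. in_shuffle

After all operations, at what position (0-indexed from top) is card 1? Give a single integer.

Answer: 5

Derivation:
After op 1 (out_shuffle): [0 4 1 5 2 6 3 7]
After op 2 (out_shuffle): [0 2 4 6 1 3 5 7]
After op 3 (reverse): [7 5 3 1 6 4 2 0]
After op 4 (out_shuffle): [7 6 5 4 3 2 1 0]
After op 5 (cut(4)): [3 2 1 0 7 6 5 4]
After op 6 (reverse): [4 5 6 7 0 1 2 3]
After op 7 (in_shuffle): [0 4 1 5 2 6 3 7]
After op 8 (in_shuffle): [2 0 6 4 3 1 7 5]
Card 1 is at position 5.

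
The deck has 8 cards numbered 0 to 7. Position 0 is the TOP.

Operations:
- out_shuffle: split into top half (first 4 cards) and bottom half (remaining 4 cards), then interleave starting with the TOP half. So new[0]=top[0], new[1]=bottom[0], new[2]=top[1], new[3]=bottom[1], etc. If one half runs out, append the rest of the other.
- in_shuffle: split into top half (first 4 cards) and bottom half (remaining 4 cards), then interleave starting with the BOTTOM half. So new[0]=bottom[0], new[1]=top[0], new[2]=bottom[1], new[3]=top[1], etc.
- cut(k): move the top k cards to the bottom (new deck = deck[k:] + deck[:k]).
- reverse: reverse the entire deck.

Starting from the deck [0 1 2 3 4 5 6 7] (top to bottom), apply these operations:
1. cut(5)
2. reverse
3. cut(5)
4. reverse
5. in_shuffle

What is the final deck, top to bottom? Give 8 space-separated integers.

After op 1 (cut(5)): [5 6 7 0 1 2 3 4]
After op 2 (reverse): [4 3 2 1 0 7 6 5]
After op 3 (cut(5)): [7 6 5 4 3 2 1 0]
After op 4 (reverse): [0 1 2 3 4 5 6 7]
After op 5 (in_shuffle): [4 0 5 1 6 2 7 3]

Answer: 4 0 5 1 6 2 7 3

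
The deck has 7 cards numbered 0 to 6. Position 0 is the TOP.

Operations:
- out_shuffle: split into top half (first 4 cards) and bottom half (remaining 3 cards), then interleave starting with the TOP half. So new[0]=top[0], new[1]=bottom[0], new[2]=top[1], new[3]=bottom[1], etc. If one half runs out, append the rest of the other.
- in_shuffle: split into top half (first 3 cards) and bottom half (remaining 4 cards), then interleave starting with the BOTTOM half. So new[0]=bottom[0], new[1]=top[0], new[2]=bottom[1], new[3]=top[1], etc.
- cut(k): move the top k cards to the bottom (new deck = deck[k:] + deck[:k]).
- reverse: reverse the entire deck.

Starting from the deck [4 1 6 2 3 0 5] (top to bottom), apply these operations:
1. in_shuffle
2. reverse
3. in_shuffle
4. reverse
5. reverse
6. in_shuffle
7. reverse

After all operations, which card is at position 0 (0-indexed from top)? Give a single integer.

Answer: 2

Derivation:
After op 1 (in_shuffle): [2 4 3 1 0 6 5]
After op 2 (reverse): [5 6 0 1 3 4 2]
After op 3 (in_shuffle): [1 5 3 6 4 0 2]
After op 4 (reverse): [2 0 4 6 3 5 1]
After op 5 (reverse): [1 5 3 6 4 0 2]
After op 6 (in_shuffle): [6 1 4 5 0 3 2]
After op 7 (reverse): [2 3 0 5 4 1 6]
Position 0: card 2.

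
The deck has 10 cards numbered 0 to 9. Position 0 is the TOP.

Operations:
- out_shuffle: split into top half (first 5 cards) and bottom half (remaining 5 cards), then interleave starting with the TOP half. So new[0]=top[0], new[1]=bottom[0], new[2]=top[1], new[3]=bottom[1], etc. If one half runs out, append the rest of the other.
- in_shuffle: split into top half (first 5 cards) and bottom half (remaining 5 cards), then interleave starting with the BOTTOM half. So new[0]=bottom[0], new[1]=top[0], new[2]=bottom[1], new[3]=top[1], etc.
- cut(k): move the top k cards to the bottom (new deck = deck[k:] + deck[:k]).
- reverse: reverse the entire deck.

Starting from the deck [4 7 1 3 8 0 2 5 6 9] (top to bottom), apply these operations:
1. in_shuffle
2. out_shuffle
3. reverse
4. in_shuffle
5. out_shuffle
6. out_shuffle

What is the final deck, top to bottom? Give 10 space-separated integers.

Answer: 2 7 9 5 8 0 1 4 6 3

Derivation:
After op 1 (in_shuffle): [0 4 2 7 5 1 6 3 9 8]
After op 2 (out_shuffle): [0 1 4 6 2 3 7 9 5 8]
After op 3 (reverse): [8 5 9 7 3 2 6 4 1 0]
After op 4 (in_shuffle): [2 8 6 5 4 9 1 7 0 3]
After op 5 (out_shuffle): [2 9 8 1 6 7 5 0 4 3]
After op 6 (out_shuffle): [2 7 9 5 8 0 1 4 6 3]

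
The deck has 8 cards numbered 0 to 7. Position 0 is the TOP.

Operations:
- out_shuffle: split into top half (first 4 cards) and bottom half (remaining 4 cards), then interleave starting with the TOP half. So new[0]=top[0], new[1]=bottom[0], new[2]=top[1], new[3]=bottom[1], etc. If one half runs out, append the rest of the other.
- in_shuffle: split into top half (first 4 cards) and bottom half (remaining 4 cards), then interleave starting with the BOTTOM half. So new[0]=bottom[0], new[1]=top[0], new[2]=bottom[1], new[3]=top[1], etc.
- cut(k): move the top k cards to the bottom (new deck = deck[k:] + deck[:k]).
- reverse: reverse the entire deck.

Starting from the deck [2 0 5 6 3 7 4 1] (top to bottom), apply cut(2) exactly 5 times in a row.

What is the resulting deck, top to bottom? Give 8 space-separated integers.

After op 1 (cut(2)): [5 6 3 7 4 1 2 0]
After op 2 (cut(2)): [3 7 4 1 2 0 5 6]
After op 3 (cut(2)): [4 1 2 0 5 6 3 7]
After op 4 (cut(2)): [2 0 5 6 3 7 4 1]
After op 5 (cut(2)): [5 6 3 7 4 1 2 0]

Answer: 5 6 3 7 4 1 2 0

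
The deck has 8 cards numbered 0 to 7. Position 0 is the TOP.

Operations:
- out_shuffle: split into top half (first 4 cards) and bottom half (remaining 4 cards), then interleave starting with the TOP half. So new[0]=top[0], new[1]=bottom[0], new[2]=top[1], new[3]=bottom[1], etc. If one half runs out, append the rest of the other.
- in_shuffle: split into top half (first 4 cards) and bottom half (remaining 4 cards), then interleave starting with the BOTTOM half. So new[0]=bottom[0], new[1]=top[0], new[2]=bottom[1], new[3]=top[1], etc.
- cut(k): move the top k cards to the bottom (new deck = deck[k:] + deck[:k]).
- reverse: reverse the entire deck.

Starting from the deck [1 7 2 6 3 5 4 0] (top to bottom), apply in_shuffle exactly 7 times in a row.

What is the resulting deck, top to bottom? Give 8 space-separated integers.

Answer: 3 1 5 7 4 2 0 6

Derivation:
After op 1 (in_shuffle): [3 1 5 7 4 2 0 6]
After op 2 (in_shuffle): [4 3 2 1 0 5 6 7]
After op 3 (in_shuffle): [0 4 5 3 6 2 7 1]
After op 4 (in_shuffle): [6 0 2 4 7 5 1 3]
After op 5 (in_shuffle): [7 6 5 0 1 2 3 4]
After op 6 (in_shuffle): [1 7 2 6 3 5 4 0]
After op 7 (in_shuffle): [3 1 5 7 4 2 0 6]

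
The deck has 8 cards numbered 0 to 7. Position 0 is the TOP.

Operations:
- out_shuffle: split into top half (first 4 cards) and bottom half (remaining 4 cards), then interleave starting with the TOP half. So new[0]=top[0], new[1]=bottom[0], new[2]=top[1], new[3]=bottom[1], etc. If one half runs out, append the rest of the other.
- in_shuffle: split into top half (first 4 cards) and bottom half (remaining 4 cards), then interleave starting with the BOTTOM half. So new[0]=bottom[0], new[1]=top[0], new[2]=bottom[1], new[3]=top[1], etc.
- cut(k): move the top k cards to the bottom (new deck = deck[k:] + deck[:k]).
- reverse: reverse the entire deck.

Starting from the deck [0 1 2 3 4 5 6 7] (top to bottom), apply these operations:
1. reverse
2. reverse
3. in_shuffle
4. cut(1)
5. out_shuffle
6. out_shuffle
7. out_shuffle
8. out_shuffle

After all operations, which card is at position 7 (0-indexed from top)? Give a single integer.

Answer: 4

Derivation:
After op 1 (reverse): [7 6 5 4 3 2 1 0]
After op 2 (reverse): [0 1 2 3 4 5 6 7]
After op 3 (in_shuffle): [4 0 5 1 6 2 7 3]
After op 4 (cut(1)): [0 5 1 6 2 7 3 4]
After op 5 (out_shuffle): [0 2 5 7 1 3 6 4]
After op 6 (out_shuffle): [0 1 2 3 5 6 7 4]
After op 7 (out_shuffle): [0 5 1 6 2 7 3 4]
After op 8 (out_shuffle): [0 2 5 7 1 3 6 4]
Position 7: card 4.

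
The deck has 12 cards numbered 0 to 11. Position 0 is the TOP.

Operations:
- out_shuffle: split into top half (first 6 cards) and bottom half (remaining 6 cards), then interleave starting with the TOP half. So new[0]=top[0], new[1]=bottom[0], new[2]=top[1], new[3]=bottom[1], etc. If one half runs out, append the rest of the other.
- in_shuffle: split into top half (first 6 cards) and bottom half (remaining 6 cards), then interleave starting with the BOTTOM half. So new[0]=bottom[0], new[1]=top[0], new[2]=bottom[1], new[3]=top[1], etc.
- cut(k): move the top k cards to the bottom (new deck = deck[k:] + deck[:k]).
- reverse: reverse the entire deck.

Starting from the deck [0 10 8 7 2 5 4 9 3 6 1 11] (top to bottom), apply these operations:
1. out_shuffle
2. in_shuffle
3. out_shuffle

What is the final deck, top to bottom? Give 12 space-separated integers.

Answer: 7 1 0 9 6 5 4 8 2 11 10 3

Derivation:
After op 1 (out_shuffle): [0 4 10 9 8 3 7 6 2 1 5 11]
After op 2 (in_shuffle): [7 0 6 4 2 10 1 9 5 8 11 3]
After op 3 (out_shuffle): [7 1 0 9 6 5 4 8 2 11 10 3]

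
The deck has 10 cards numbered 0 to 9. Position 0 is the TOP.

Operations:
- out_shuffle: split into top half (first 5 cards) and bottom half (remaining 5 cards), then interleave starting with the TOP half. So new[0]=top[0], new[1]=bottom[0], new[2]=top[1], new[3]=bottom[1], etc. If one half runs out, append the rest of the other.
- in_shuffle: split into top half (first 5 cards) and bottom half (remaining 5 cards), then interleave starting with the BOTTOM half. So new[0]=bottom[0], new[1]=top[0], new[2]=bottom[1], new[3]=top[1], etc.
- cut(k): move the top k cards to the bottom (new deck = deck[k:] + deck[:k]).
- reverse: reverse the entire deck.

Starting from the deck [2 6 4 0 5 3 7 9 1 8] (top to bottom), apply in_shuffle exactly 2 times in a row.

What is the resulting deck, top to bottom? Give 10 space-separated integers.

After op 1 (in_shuffle): [3 2 7 6 9 4 1 0 8 5]
After op 2 (in_shuffle): [4 3 1 2 0 7 8 6 5 9]

Answer: 4 3 1 2 0 7 8 6 5 9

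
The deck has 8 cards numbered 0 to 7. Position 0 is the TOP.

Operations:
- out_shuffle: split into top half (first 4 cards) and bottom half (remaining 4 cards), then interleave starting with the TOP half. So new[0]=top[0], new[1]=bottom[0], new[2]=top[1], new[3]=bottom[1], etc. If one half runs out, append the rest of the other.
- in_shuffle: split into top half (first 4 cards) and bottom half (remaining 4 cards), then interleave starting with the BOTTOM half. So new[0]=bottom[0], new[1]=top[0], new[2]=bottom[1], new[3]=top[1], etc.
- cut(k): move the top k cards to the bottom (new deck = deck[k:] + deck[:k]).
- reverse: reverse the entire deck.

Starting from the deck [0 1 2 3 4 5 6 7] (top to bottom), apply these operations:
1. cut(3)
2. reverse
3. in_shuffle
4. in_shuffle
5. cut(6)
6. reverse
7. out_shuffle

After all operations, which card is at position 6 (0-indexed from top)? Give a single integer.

After op 1 (cut(3)): [3 4 5 6 7 0 1 2]
After op 2 (reverse): [2 1 0 7 6 5 4 3]
After op 3 (in_shuffle): [6 2 5 1 4 0 3 7]
After op 4 (in_shuffle): [4 6 0 2 3 5 7 1]
After op 5 (cut(6)): [7 1 4 6 0 2 3 5]
After op 6 (reverse): [5 3 2 0 6 4 1 7]
After op 7 (out_shuffle): [5 6 3 4 2 1 0 7]
Position 6: card 0.

Answer: 0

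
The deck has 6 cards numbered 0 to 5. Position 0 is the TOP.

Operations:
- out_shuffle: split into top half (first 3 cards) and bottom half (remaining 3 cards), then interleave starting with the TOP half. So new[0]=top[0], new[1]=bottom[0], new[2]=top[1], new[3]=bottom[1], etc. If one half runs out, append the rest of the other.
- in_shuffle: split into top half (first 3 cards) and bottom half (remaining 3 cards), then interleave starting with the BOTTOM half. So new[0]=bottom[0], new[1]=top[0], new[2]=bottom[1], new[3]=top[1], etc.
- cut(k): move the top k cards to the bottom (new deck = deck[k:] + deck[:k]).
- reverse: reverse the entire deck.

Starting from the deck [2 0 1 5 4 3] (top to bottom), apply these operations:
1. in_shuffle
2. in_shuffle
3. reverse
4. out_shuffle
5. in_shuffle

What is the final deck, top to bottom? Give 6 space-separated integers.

Answer: 5 4 2 3 0 1

Derivation:
After op 1 (in_shuffle): [5 2 4 0 3 1]
After op 2 (in_shuffle): [0 5 3 2 1 4]
After op 3 (reverse): [4 1 2 3 5 0]
After op 4 (out_shuffle): [4 3 1 5 2 0]
After op 5 (in_shuffle): [5 4 2 3 0 1]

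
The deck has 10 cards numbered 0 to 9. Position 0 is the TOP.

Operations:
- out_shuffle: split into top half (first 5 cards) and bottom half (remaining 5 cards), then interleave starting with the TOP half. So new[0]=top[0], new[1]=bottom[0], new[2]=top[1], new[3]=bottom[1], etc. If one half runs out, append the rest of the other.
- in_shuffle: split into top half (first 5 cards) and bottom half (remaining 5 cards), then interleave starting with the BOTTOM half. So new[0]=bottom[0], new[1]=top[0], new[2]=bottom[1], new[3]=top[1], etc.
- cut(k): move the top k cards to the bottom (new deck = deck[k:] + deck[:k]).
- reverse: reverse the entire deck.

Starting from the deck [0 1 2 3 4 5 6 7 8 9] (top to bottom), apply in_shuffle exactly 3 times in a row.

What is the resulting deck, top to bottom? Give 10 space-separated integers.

After op 1 (in_shuffle): [5 0 6 1 7 2 8 3 9 4]
After op 2 (in_shuffle): [2 5 8 0 3 6 9 1 4 7]
After op 3 (in_shuffle): [6 2 9 5 1 8 4 0 7 3]

Answer: 6 2 9 5 1 8 4 0 7 3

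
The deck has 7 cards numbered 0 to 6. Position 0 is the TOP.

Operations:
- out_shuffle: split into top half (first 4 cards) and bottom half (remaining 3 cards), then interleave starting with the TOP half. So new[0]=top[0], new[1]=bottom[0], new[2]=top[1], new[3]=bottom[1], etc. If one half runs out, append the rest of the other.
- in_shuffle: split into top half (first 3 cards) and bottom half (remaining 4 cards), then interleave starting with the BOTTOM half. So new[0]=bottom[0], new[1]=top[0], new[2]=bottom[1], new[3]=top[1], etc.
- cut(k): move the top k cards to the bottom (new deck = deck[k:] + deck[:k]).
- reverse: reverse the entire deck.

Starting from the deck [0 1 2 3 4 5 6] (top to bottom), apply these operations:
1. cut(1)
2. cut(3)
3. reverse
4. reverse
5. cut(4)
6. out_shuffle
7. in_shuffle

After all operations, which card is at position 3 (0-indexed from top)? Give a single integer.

After op 1 (cut(1)): [1 2 3 4 5 6 0]
After op 2 (cut(3)): [4 5 6 0 1 2 3]
After op 3 (reverse): [3 2 1 0 6 5 4]
After op 4 (reverse): [4 5 6 0 1 2 3]
After op 5 (cut(4)): [1 2 3 4 5 6 0]
After op 6 (out_shuffle): [1 5 2 6 3 0 4]
After op 7 (in_shuffle): [6 1 3 5 0 2 4]
Position 3: card 5.

Answer: 5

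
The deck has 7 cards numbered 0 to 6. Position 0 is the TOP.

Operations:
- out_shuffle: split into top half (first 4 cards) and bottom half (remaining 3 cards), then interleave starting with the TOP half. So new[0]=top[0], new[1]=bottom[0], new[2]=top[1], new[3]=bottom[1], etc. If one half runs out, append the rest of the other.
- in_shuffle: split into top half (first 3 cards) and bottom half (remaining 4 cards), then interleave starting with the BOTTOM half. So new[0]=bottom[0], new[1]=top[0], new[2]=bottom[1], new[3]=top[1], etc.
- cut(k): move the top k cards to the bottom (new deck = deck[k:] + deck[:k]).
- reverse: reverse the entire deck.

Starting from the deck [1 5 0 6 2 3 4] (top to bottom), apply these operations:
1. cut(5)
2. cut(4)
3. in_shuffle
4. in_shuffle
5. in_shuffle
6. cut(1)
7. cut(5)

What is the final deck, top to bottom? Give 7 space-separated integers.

After op 1 (cut(5)): [3 4 1 5 0 6 2]
After op 2 (cut(4)): [0 6 2 3 4 1 5]
After op 3 (in_shuffle): [3 0 4 6 1 2 5]
After op 4 (in_shuffle): [6 3 1 0 2 4 5]
After op 5 (in_shuffle): [0 6 2 3 4 1 5]
After op 6 (cut(1)): [6 2 3 4 1 5 0]
After op 7 (cut(5)): [5 0 6 2 3 4 1]

Answer: 5 0 6 2 3 4 1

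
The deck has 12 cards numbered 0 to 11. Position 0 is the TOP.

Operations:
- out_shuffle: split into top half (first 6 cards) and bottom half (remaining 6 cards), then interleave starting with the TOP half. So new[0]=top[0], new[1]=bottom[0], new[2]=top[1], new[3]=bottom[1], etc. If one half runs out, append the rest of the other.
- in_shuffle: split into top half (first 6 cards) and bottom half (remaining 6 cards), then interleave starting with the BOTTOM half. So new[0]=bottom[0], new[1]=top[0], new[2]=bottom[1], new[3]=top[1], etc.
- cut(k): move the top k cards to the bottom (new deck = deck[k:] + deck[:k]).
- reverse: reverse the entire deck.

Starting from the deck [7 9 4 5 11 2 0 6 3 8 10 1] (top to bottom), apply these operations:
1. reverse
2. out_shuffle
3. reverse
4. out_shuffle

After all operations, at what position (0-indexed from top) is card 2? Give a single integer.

After op 1 (reverse): [1 10 8 3 6 0 2 11 5 4 9 7]
After op 2 (out_shuffle): [1 2 10 11 8 5 3 4 6 9 0 7]
After op 3 (reverse): [7 0 9 6 4 3 5 8 11 10 2 1]
After op 4 (out_shuffle): [7 5 0 8 9 11 6 10 4 2 3 1]
Card 2 is at position 9.

Answer: 9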